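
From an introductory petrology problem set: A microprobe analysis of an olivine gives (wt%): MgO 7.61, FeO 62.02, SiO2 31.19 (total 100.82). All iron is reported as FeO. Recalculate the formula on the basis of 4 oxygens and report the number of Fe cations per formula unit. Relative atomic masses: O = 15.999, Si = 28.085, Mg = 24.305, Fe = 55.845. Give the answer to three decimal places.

MgO: 7.61/40.304 = 0.18882 mol → 0.18882 mol Mg, 0.18882 mol O.
FeO: 62.02/71.844 = 0.86326 mol → 0.86326 mol Fe, 0.86326 mol O.
SiO2: 31.19/60.083 = 0.51912 mol → 0.51912 mol Si, 1.03824 mol O.
Total oxygen = 2.09032 mol. Normalization factor = 4/2.09032 = 1.91358.
Fe per 4 O = 0.86326 × 1.91358 = 1.652.

1.652 Fe apfu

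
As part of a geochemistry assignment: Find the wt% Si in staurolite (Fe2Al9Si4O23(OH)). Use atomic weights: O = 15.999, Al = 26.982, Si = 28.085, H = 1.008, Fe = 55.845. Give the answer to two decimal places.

Formula mass = 2·55.845 + 9·26.982 + 4·28.085 + 24·15.999 + 1·1.008 = 851.852 g/mol, of which 112.340 g is Si.
So Si makes up 112.340/851.852 = 0.1319 of the mass, i.e. 13.19%.

13.19 weight percent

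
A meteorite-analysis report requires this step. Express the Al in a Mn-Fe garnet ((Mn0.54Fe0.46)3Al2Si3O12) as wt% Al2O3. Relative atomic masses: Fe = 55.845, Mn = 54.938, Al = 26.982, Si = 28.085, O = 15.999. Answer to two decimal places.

M((Mn0.54Fe0.46)3Al2Si3O12) = 496.273 g/mol; M(Al2O3) = 101.961 g/mol.
Moles Al2O3 per formula unit = 2 Al ÷ 2 = 1.0000.
Al2O3 fraction = (1.0000 × 101.961) / 496.273 = 101.961/496.273 = 0.2055.

20.55 wt%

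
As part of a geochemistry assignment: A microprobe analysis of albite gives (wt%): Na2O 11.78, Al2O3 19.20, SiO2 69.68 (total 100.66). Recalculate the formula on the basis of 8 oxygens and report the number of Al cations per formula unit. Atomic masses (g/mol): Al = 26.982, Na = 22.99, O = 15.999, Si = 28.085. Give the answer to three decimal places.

0.980 Al apfu

Na2O (M=61.979): mol = 0.19006; Na = 0.38012, O = 0.19006.
Al2O3 (M=101.961): mol = 0.18831; Al = 0.37662, O = 0.56493.
SiO2 (M=60.083): mol = 1.15973; Si = 1.15973, O = 2.31946.
ΣO = 3.07445; factor = 8/ΣO = 2.60209.
Al apfu = 0.37662 × 2.60209 = 0.980.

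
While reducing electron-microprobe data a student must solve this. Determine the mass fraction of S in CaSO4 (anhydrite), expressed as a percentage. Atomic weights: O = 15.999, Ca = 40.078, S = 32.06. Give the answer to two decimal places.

Formula mass = 1·40.078 + 1·32.06 + 4·15.999 = 136.134 g/mol, of which 32.060 g is S.
So S makes up 32.060/136.134 = 0.2355 of the mass, i.e. 23.55%.

23.55 mass %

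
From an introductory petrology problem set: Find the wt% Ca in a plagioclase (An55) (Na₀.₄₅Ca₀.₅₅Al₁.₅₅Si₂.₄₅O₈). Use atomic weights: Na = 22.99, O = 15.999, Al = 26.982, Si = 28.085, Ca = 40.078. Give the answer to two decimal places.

8.13 weight percent

M(Na₀.₄₅Ca₀.₅₅Al₁.₅₅Si₂.₄₅O₈) = 271.011 g/mol.
Ca contributes 0.55 × 40.078 = 22.043 g per mole.
22.043/271.011 = 0.0813 → 8.13%.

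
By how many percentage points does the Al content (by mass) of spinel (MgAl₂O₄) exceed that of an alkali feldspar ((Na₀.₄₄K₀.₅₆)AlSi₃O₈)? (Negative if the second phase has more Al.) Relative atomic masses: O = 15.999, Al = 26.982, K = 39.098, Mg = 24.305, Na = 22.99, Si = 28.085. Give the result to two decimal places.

M(MgAl₂O₄) = 142.265 g/mol, so wt% Al = 53.964/142.265 × 100 = 37.93%.
M((Na₀.₄₄K₀.₅₆)AlSi₃O₈) = 271.239 g/mol, so wt% Al = 26.982/271.239 × 100 = 9.95%.
37.93 − 9.95 = 27.98 pp.

27.98 percentage points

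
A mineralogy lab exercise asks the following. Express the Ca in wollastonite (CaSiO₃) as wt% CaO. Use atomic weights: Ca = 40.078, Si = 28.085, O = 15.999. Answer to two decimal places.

48.28 wt%

Molar mass of CaSiO₃ = 1·40.078 + 1·28.085 + 3·15.999 = 116.160 g/mol.
Each formula unit contains 1 Ca, equivalent to 1/1 = 1.0000 mol CaO.
M(CaO) = 1×40.078 + 1×15.999 = 56.077 g/mol.
Mass of CaO per formula unit = 1.0000 × 56.077 = 56.077 g.
CaO wt% = 56.077 / 116.160 × 100 = 48.28%.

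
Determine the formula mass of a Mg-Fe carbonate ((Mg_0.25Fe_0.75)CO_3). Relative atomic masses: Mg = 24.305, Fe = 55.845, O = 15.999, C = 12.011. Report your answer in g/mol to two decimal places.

107.97 g/mol

M = 0.25·24.305 + 0.75·55.845 + 1·12.011 + 3·15.999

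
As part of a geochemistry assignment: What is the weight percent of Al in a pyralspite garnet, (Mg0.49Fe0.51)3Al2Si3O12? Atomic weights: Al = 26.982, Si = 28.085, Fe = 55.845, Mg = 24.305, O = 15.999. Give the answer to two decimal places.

Formula mass = 1.47×24.305 + 1.53×55.845 + 2×26.982 + 3×28.085 + 12×15.999 = 451.378 g/mol, of which 53.964 g is Al.
So Al makes up 53.964/451.378 = 0.1196 of the mass, i.e. 11.96%.

11.96 wt%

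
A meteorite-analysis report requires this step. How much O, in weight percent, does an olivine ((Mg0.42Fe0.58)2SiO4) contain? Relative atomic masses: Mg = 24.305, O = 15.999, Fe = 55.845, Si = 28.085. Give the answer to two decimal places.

36.10 weight percent

Molar mass of (Mg0.42Fe0.58)2SiO4: 0.84·24.305 + 1.16·55.845 + 1·28.085 + 4·15.999 = 177.277 g/mol.
Mass of O per formula unit: 4 × 15.999 = 63.996 g.
Weight fraction O = 63.996 / 177.277 = 0.3610.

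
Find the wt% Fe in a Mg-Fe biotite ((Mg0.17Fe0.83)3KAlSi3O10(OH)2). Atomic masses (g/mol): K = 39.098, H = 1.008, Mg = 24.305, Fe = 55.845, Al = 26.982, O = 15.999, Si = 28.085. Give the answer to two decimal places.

Molar mass of (Mg0.17Fe0.83)3KAlSi3O10(OH)2: 0.51*24.305 + 2.49*55.845 + 1*39.098 + 1*26.982 + 3*28.085 + 12*15.999 + 2*1.008 = 495.789 g/mol.
Mass of Fe per formula unit: 2.49 × 55.845 = 139.054 g.
Weight fraction Fe = 139.054 / 495.789 = 0.2805.

28.05 weight percent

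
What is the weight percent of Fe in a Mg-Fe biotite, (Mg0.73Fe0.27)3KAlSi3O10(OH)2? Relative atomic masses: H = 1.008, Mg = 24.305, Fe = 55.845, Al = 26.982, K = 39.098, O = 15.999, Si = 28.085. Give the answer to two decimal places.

M((Mg0.73Fe0.27)3KAlSi3O10(OH)2) = 442.801 g/mol.
Fe contributes 0.81 × 55.845 = 45.234 g per mole.
45.234/442.801 = 0.1022 → 10.22%.

10.22 weight percent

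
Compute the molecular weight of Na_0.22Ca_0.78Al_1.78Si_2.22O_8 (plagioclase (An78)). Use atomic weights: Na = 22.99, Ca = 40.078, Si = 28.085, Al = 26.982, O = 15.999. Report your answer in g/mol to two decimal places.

274.69 g/mol

Na: 0.22 × 22.99 = 5.0578
Ca: 0.78 × 40.078 = 31.2608
Al: 1.78 × 26.982 = 48.0280
Si: 2.22 × 28.085 = 62.3487
O: 8 × 15.999 = 127.9920
Summing the contributions gives the formula mass.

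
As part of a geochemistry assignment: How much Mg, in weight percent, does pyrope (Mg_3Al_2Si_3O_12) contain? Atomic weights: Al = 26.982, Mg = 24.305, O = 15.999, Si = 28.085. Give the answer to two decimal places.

18.09 weight percent

Formula mass = 3×24.305 + 2×26.982 + 3×28.085 + 12×15.999 = 403.122 g/mol, of which 72.915 g is Mg.
So Mg makes up 72.915/403.122 = 0.1809 of the mass, i.e. 18.09%.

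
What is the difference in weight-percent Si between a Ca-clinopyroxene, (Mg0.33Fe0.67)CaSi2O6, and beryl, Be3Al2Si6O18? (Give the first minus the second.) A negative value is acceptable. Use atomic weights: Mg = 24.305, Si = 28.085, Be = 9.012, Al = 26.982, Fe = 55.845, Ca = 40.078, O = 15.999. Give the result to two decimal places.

M((Mg0.33Fe0.67)CaSi2O6) = 237.679 g/mol, so wt% Si = 56.170/237.679 × 100 = 23.63%.
M(Be3Al2Si6O18) = 537.492 g/mol, so wt% Si = 168.510/537.492 × 100 = 31.35%.
23.63 − 31.35 = -7.72 pp.

-7.72 percentage points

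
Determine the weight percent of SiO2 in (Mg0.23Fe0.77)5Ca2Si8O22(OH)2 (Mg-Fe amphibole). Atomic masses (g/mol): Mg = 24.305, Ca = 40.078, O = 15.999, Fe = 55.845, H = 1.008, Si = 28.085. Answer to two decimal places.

Molar mass of (Mg0.23Fe0.77)5Ca2Si8O22(OH)2 = 1.15×24.305 + 3.85×55.845 + 2×40.078 + 8×28.085 + 24×15.999 + 2×1.008 = 933.782 g/mol.
Each formula unit contains 8 Si, equivalent to 8/1 = 8.0000 mol SiO2.
M(SiO2) = 1×28.085 + 2×15.999 = 60.083 g/mol.
Mass of SiO2 per formula unit = 8.0000 × 60.083 = 480.664 g.
SiO2 wt% = 480.664 / 933.782 × 100 = 51.47%.

51.47 wt%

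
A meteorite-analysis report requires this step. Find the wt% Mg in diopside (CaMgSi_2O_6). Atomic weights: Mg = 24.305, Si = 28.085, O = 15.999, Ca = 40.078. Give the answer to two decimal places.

11.22 wt%

Molar mass of CaMgSi_2O_6: 1×40.078 + 1×24.305 + 2×28.085 + 6×15.999 = 216.547 g/mol.
Mass of Mg per formula unit: 1 × 24.305 = 24.305 g.
Weight fraction Mg = 24.305 / 216.547 = 0.1122.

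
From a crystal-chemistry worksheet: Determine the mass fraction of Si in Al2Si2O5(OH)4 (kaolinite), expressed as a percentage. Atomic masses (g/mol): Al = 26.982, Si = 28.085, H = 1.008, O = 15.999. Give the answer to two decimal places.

Molar mass of Al2Si2O5(OH)4: 2×26.982 + 2×28.085 + 9×15.999 + 4×1.008 = 258.157 g/mol.
Mass of Si per formula unit: 2 × 28.085 = 56.170 g.
Weight fraction Si = 56.170 / 258.157 = 0.2176.

21.76 mass %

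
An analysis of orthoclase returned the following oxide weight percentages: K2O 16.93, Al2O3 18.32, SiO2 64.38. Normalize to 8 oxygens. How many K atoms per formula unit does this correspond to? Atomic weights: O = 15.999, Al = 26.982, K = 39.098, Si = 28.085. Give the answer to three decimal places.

16.93 wt% K2O ÷ 94.195 g/mol = 0.17973 mol, giving 0.35946 K and 0.17973 O.
18.32 wt% Al2O3 ÷ 101.961 g/mol = 0.17968 mol, giving 0.35936 Al and 0.53904 O.
64.38 wt% SiO2 ÷ 60.083 g/mol = 1.07152 mol, giving 1.07152 Si and 2.14304 O.
Oxygen sums to 2.86181; scaling by 8/2.86181 = 2.79543 puts the formula on 8 O.
K: 0.35946 × 2.79543 = 1.005 atoms per formula unit.

1.005 K apfu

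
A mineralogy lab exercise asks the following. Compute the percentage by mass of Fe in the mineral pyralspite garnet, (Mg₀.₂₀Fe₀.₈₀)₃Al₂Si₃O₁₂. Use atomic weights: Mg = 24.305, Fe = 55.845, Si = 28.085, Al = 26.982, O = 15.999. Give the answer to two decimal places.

M((Mg₀.₂₀Fe₀.₈₀)₃Al₂Si₃O₁₂) = 478.818 g/mol.
Fe contributes 2.40 × 55.845 = 134.028 g per mole.
134.028/478.818 = 0.2799 → 27.99%.

27.99 wt%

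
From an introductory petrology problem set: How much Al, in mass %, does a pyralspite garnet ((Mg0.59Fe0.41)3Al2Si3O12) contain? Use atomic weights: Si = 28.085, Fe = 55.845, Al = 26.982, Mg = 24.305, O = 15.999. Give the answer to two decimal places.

12.21 mass %

Formula mass = 1.77*24.305 + 1.23*55.845 + 2*26.982 + 3*28.085 + 12*15.999 = 441.916 g/mol, of which 53.964 g is Al.
So Al makes up 53.964/441.916 = 0.1221 of the mass, i.e. 12.21%.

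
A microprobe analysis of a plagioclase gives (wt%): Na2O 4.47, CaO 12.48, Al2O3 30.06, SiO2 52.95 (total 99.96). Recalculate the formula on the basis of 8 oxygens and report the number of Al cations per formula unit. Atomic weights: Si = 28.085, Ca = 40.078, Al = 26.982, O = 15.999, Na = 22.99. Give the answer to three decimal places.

Na2O (M=61.979): mol = 0.07212; Na = 0.14424, O = 0.07212.
CaO (M=56.077): mol = 0.22255; Ca = 0.22255, O = 0.22255.
Al2O3 (M=101.961): mol = 0.29482; Al = 0.58964, O = 0.88446.
SiO2 (M=60.083): mol = 0.88128; Si = 0.88128, O = 1.76256.
ΣO = 2.94169; factor = 8/ΣO = 2.71953.
Al apfu = 0.58964 × 2.71953 = 1.604.

1.604 Al apfu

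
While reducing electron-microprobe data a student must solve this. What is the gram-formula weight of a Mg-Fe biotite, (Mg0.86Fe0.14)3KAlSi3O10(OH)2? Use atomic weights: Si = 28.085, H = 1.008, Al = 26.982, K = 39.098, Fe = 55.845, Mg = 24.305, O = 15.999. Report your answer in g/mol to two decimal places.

430.50 g/mol

Mg: 2.58 × 24.305 = 62.7069
Fe: 0.42 × 55.845 = 23.4549
K: 1 × 39.098 = 39.0980
Al: 1 × 26.982 = 26.9820
Si: 3 × 28.085 = 84.2550
O: 12 × 15.999 = 191.9880
H: 2 × 1.008 = 2.0160
Summing the contributions gives the formula mass.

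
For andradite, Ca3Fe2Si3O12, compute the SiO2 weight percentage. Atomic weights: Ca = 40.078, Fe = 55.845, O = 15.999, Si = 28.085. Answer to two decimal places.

35.47 wt%

Formula mass = 508.167 g/mol.
3 Si → 3.0000 mol SiO2 per formula unit; M(SiO2) = 60.083, so SiO2 mass = 180.249 g.
180.249/508.167 × 100 = 35.47 wt%.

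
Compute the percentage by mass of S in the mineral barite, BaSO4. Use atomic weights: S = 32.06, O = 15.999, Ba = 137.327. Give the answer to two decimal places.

Molar mass of BaSO4: 1·137.327 + 1·32.06 + 4·15.999 = 233.383 g/mol.
Mass of S per formula unit: 1 × 32.06 = 32.060 g.
Weight fraction S = 32.060 / 233.383 = 0.1374.

13.74 wt%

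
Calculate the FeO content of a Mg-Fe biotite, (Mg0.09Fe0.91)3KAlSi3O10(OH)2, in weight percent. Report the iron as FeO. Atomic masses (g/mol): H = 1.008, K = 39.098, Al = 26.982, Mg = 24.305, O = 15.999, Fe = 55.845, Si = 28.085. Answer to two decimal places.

Molar mass of (Mg0.09Fe0.91)3KAlSi3O10(OH)2 = 0.27·24.305 + 2.73·55.845 + 1·39.098 + 1·26.982 + 3·28.085 + 12·15.999 + 2·1.008 = 503.358 g/mol.
Each formula unit contains 2.73 Fe, equivalent to 2.73/1 = 2.7300 mol FeO.
M(FeO) = 1×55.845 + 1×15.999 = 71.844 g/mol.
Mass of FeO per formula unit = 2.7300 × 71.844 = 196.134 g.
FeO wt% = 196.134 / 503.358 × 100 = 38.97%.

38.97 wt%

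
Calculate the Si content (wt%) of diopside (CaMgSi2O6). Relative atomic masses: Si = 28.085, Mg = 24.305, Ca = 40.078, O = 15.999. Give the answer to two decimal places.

Molar mass of CaMgSi2O6: 1·40.078 + 1·24.305 + 2·28.085 + 6·15.999 = 216.547 g/mol.
Mass of Si per formula unit: 2 × 28.085 = 56.170 g.
Weight fraction Si = 56.170 / 216.547 = 0.2594.

25.94 wt%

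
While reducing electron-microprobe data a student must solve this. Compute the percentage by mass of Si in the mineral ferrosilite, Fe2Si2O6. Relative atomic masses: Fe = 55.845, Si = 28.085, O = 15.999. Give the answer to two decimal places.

21.29 mass %

Molar mass of Fe2Si2O6: 2*55.845 + 2*28.085 + 6*15.999 = 263.854 g/mol.
Mass of Si per formula unit: 2 × 28.085 = 56.170 g.
Weight fraction Si = 56.170 / 263.854 = 0.2129.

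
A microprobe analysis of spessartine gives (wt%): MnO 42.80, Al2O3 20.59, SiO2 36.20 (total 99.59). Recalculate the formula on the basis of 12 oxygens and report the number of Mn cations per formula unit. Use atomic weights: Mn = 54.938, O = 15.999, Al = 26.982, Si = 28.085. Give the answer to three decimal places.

MnO: 42.80/70.937 = 0.60335 mol → 0.60335 mol Mn, 0.60335 mol O.
Al2O3: 20.59/101.961 = 0.20194 mol → 0.40388 mol Al, 0.60582 mol O.
SiO2: 36.20/60.083 = 0.60250 mol → 0.60250 mol Si, 1.20500 mol O.
Total oxygen = 2.41417 mol. Normalization factor = 12/2.41417 = 4.97065.
Mn per 12 O = 0.60335 × 4.97065 = 2.999.

2.999 Mn apfu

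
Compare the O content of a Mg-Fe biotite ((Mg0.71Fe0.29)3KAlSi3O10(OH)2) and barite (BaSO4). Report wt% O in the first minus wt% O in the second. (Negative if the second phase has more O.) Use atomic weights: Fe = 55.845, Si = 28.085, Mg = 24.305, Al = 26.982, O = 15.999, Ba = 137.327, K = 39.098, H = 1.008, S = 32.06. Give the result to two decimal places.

O in (Mg0.71Fe0.29)3KAlSi3O10(OH)2: molar mass 444.694 g/mol; 12×15.999 = 191.988 g → 43.17 wt%.
O in BaSO4: molar mass 233.383 g/mol; 4×15.999 = 63.996 g → 27.42 wt%.
Difference = 43.17 − 27.42 = 15.75 percentage points.

15.75 percentage points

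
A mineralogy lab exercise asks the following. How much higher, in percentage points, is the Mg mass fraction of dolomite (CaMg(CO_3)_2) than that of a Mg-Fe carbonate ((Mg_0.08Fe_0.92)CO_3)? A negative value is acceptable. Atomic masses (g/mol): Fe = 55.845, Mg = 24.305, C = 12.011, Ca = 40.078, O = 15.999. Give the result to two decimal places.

Mg in CaMg(CO_3)_2: molar mass 184.399 g/mol; 1×24.305 = 24.305 g → 13.18 wt%.
Mg in (Mg_0.08Fe_0.92)CO_3: molar mass 113.330 g/mol; 0.08×24.305 = 1.944 g → 1.72 wt%.
Difference = 13.18 − 1.72 = 11.46 percentage points.

11.46 percentage points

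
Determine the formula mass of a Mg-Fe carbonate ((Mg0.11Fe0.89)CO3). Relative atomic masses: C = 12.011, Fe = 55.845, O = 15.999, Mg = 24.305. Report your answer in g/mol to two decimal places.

112.38 g/mol

The formula mass is the sum 0.11*24.305 + 0.89*55.845 + 1*12.011 + 3*15.999.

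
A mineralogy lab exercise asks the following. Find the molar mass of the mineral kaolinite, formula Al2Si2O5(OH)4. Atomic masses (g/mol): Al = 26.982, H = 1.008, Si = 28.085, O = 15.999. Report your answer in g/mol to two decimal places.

Al: 2 × 26.982 = 53.9640
Si: 2 × 28.085 = 56.1700
O: 9 × 15.999 = 143.9910
H: 4 × 1.008 = 4.0320
Summing the contributions gives the formula mass.

258.16 g/mol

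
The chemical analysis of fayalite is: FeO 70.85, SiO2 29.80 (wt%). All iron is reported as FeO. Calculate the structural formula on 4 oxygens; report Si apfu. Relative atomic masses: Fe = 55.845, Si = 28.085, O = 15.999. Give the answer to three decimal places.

1.003 Si apfu

FeO: 70.85/71.844 = 0.98616 mol → 0.98616 mol Fe, 0.98616 mol O.
SiO2: 29.80/60.083 = 0.49598 mol → 0.49598 mol Si, 0.99196 mol O.
Total oxygen = 1.97812 mol. Normalization factor = 4/1.97812 = 2.02212.
Si per 4 O = 0.49598 × 2.02212 = 1.003.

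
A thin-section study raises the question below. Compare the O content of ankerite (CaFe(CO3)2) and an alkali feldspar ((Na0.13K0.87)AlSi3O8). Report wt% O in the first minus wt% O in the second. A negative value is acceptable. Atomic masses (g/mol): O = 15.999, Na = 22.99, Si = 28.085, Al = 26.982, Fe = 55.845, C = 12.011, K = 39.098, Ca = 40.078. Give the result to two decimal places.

M(CaFe(CO3)2) = 215.939 g/mol, so wt% O = 95.994/215.939 × 100 = 44.45%.
M((Na0.13K0.87)AlSi3O8) = 276.233 g/mol, so wt% O = 127.992/276.233 × 100 = 46.33%.
44.45 − 46.33 = -1.88 pp.

-1.88 percentage points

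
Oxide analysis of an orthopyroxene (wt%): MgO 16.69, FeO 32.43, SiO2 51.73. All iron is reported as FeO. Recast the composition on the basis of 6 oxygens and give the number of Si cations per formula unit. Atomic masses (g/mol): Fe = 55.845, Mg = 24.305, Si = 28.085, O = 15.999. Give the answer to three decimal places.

1.997 Si apfu

MgO (M=40.304): mol = 0.41410; Mg = 0.41410, O = 0.41410.
FeO (M=71.844): mol = 0.45139; Fe = 0.45139, O = 0.45139.
SiO2 (M=60.083): mol = 0.86098; Si = 0.86098, O = 1.72196.
ΣO = 2.58745; factor = 6/ΣO = 2.31889.
Si apfu = 0.86098 × 2.31889 = 1.997.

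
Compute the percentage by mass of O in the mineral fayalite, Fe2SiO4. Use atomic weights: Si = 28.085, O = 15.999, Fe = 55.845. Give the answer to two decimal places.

Formula mass = 2*55.845 + 1*28.085 + 4*15.999 = 203.771 g/mol, of which 63.996 g is O.
So O makes up 63.996/203.771 = 0.3141 of the mass, i.e. 31.41%.

31.41 mass %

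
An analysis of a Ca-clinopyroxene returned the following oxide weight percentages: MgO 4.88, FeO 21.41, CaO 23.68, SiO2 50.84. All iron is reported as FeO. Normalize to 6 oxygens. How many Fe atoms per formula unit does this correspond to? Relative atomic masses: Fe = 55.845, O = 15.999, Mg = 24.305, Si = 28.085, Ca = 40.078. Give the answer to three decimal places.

MgO (M=40.304): mol = 0.12108; Mg = 0.12108, O = 0.12108.
FeO (M=71.844): mol = 0.29801; Fe = 0.29801, O = 0.29801.
CaO (M=56.077): mol = 0.42228; Ca = 0.42228, O = 0.42228.
SiO2 (M=60.083): mol = 0.84616; Si = 0.84616, O = 1.69232.
ΣO = 2.53369; factor = 6/ΣO = 2.36809.
Fe apfu = 0.29801 × 2.36809 = 0.706.

0.706 Fe apfu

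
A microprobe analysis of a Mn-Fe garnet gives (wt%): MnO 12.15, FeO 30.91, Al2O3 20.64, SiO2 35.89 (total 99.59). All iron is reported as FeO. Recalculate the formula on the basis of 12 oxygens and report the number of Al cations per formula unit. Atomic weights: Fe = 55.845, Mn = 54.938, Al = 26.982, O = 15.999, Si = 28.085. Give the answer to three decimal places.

MnO (M=70.937): mol = 0.17128; Mn = 0.17128, O = 0.17128.
FeO (M=71.844): mol = 0.43024; Fe = 0.43024, O = 0.43024.
Al2O3 (M=101.961): mol = 0.20243; Al = 0.40486, O = 0.60729.
SiO2 (M=60.083): mol = 0.59734; Si = 0.59734, O = 1.19468.
ΣO = 2.40349; factor = 12/ΣO = 4.99274.
Al apfu = 0.40486 × 4.99274 = 2.021.

2.021 Al apfu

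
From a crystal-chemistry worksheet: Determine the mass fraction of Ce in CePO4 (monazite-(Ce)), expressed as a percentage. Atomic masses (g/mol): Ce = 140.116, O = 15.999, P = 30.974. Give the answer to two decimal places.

59.60 weight percent

Molar mass of CePO4: 1·140.116 + 1·30.974 + 4·15.999 = 235.086 g/mol.
Mass of Ce per formula unit: 1 × 140.116 = 140.116 g.
Weight fraction Ce = 140.116 / 235.086 = 0.5960.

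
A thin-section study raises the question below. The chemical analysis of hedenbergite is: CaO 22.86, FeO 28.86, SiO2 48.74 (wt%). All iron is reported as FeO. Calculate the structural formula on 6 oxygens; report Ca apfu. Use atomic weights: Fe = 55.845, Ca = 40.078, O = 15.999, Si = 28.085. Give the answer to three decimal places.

1.006 Ca apfu

22.86 wt% CaO ÷ 56.077 g/mol = 0.40765 mol, giving 0.40765 Ca and 0.40765 O.
28.86 wt% FeO ÷ 71.844 g/mol = 0.40170 mol, giving 0.40170 Fe and 0.40170 O.
48.74 wt% SiO2 ÷ 60.083 g/mol = 0.81121 mol, giving 0.81121 Si and 1.62242 O.
Oxygen sums to 2.43177; scaling by 6/2.43177 = 2.46734 puts the formula on 6 O.
Ca: 0.40765 × 2.46734 = 1.006 atoms per formula unit.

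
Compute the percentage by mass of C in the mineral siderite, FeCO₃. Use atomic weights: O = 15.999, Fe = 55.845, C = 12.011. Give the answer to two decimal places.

10.37 mass %

M(FeCO₃) = 115.853 g/mol.
C contributes 1 × 12.011 = 12.011 g per mole.
12.011/115.853 = 0.1037 → 10.37%.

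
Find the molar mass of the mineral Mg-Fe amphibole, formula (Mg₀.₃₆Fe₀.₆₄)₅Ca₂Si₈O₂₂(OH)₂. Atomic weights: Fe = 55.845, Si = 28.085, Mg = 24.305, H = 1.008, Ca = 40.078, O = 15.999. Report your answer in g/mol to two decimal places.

M = 1.80×24.305 + 3.20×55.845 + 2×40.078 + 8×28.085 + 24×15.999 + 2×1.008

913.28 g/mol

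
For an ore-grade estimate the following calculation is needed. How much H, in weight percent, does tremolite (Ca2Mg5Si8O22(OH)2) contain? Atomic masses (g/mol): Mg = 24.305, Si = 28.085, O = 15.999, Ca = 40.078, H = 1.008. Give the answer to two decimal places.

Formula mass = 2×40.078 + 5×24.305 + 8×28.085 + 24×15.999 + 2×1.008 = 812.353 g/mol, of which 2.016 g is H.
So H makes up 2.016/812.353 = 0.0025 of the mass, i.e. 0.25%.

0.25 weight percent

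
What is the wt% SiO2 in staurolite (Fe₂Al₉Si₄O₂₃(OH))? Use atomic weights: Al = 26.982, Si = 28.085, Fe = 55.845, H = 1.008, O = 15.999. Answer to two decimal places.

Molar mass of Fe₂Al₉Si₄O₂₃(OH) = 2×55.845 + 9×26.982 + 4×28.085 + 24×15.999 + 1×1.008 = 851.852 g/mol.
Each formula unit contains 4 Si, equivalent to 4/1 = 4.0000 mol SiO2.
M(SiO2) = 1×28.085 + 2×15.999 = 60.083 g/mol.
Mass of SiO2 per formula unit = 4.0000 × 60.083 = 240.332 g.
SiO2 wt% = 240.332 / 851.852 × 100 = 28.21%.

28.21 wt%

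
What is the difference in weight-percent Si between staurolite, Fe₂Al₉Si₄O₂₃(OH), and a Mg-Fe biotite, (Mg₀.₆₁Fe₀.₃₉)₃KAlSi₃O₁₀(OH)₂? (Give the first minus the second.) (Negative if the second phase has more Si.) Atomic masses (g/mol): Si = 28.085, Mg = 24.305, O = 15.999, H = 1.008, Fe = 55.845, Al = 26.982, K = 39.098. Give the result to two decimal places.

-5.36 percentage points

First mineral: 112.340 g Si in 851.852 g formula = 13.19 wt% Si.
Second mineral: 84.255 g Si in 454.156 g formula = 18.55 wt% Si.
13.19% − 18.55% gives a difference of -5.36 percentage points.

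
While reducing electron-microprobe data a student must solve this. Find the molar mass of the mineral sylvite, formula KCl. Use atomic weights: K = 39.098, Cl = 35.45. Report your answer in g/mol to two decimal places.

74.55 g/mol

M = 1×39.098 + 1×35.45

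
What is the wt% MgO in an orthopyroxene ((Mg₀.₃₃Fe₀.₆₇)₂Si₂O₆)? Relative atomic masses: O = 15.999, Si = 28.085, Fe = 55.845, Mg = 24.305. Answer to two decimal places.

Formula mass = 243.038 g/mol.
0.66 Mg → 0.6600 mol MgO per formula unit; M(MgO) = 40.304, so MgO mass = 26.601 g.
26.601/243.038 × 100 = 10.95 wt%.

10.95 wt%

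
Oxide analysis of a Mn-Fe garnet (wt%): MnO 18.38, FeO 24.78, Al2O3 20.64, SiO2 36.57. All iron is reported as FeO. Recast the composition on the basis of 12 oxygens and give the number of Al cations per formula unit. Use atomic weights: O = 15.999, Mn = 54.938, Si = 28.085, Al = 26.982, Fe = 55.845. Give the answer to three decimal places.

18.38 wt% MnO ÷ 70.937 g/mol = 0.25910 mol, giving 0.25910 Mn and 0.25910 O.
24.78 wt% FeO ÷ 71.844 g/mol = 0.34491 mol, giving 0.34491 Fe and 0.34491 O.
20.64 wt% Al2O3 ÷ 101.961 g/mol = 0.20243 mol, giving 0.40486 Al and 0.60729 O.
36.57 wt% SiO2 ÷ 60.083 g/mol = 0.60866 mol, giving 0.60866 Si and 1.21732 O.
Oxygen sums to 2.42862; scaling by 12/2.42862 = 4.94108 puts the formula on 12 O.
Al: 0.40486 × 4.94108 = 2.000 atoms per formula unit.

2.000 Al apfu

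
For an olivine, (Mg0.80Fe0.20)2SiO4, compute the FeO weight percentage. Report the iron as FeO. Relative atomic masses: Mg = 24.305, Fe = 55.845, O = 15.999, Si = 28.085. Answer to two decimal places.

Molar mass of (Mg0.80Fe0.20)2SiO4 = 1.60*24.305 + 0.40*55.845 + 1*28.085 + 4*15.999 = 153.307 g/mol.
Each formula unit contains 0.40 Fe, equivalent to 0.40/1 = 0.4000 mol FeO.
M(FeO) = 1×55.845 + 1×15.999 = 71.844 g/mol.
Mass of FeO per formula unit = 0.4000 × 71.844 = 28.738 g.
FeO wt% = 28.738 / 153.307 × 100 = 18.75%.

18.75 wt%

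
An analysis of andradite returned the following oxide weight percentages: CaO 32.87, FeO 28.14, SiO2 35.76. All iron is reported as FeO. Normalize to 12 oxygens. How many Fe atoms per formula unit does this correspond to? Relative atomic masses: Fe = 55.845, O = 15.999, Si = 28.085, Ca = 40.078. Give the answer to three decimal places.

CaO: 32.87/56.077 = 0.58616 mol → 0.58616 mol Ca, 0.58616 mol O.
FeO: 28.14/71.844 = 0.39168 mol → 0.39168 mol Fe, 0.39168 mol O.
SiO2: 35.76/60.083 = 0.59518 mol → 0.59518 mol Si, 1.19036 mol O.
Total oxygen = 2.16820 mol. Normalization factor = 12/2.16820 = 5.53454.
Fe per 12 O = 0.39168 × 5.53454 = 2.168.

2.168 Fe apfu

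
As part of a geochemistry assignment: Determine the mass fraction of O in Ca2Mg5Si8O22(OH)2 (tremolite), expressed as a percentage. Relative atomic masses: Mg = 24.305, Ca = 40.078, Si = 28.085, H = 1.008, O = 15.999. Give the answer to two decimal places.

47.27 wt%

M(Ca2Mg5Si8O22(OH)2) = 812.353 g/mol.
O contributes 24 × 15.999 = 383.976 g per mole.
383.976/812.353 = 0.4727 → 47.27%.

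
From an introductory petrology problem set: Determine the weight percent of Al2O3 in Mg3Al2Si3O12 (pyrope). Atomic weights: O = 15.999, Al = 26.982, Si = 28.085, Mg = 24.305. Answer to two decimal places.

25.29 wt%

Formula mass = 403.122 g/mol.
2 Al → 1.0000 mol Al2O3 per formula unit; M(Al2O3) = 101.961, so Al2O3 mass = 101.961 g.
101.961/403.122 × 100 = 25.29 wt%.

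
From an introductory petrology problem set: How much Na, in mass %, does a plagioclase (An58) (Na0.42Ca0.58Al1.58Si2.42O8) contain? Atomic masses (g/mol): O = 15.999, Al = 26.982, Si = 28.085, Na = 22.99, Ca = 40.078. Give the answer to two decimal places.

Formula mass = 0.42×22.99 + 0.58×40.078 + 1.58×26.982 + 2.42×28.085 + 8×15.999 = 271.490 g/mol, of which 9.656 g is Na.
So Na makes up 9.656/271.490 = 0.0356 of the mass, i.e. 3.56%.

3.56 mass %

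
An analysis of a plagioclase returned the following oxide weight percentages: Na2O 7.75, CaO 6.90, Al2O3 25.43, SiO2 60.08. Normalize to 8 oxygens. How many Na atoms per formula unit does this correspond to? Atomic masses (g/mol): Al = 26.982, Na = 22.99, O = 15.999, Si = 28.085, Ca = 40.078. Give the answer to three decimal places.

Na2O: 7.75/61.979 = 0.12504 mol → 0.25008 mol Na, 0.12504 mol O.
CaO: 6.90/56.077 = 0.12305 mol → 0.12305 mol Ca, 0.12305 mol O.
Al2O3: 25.43/101.961 = 0.24941 mol → 0.49882 mol Al, 0.74823 mol O.
SiO2: 60.08/60.083 = 0.99995 mol → 0.99995 mol Si, 1.99990 mol O.
Total oxygen = 2.99622 mol. Normalization factor = 8/2.99622 = 2.67003.
Na per 8 O = 0.25008 × 2.67003 = 0.668.

0.668 Na apfu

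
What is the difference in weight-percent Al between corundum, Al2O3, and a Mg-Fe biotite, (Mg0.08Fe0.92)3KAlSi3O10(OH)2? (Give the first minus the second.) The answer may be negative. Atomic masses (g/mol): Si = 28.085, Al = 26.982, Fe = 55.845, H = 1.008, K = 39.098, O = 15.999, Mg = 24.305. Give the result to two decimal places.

Al in Al2O3: molar mass 101.961 g/mol; 2×26.982 = 53.964 g → 52.93 wt%.
Al in (Mg0.08Fe0.92)3KAlSi3O10(OH)2: molar mass 504.304 g/mol; 1×26.982 = 26.982 g → 5.35 wt%.
Difference = 52.93 − 5.35 = 47.58 percentage points.

47.58 percentage points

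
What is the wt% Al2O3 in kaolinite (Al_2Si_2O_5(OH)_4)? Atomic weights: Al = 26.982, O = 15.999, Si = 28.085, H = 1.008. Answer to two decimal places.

39.50 wt%

M(Al_2Si_2O_5(OH)_4) = 258.157 g/mol; M(Al2O3) = 101.961 g/mol.
Moles Al2O3 per formula unit = 2 Al ÷ 2 = 1.0000.
Al2O3 fraction = (1.0000 × 101.961) / 258.157 = 101.961/258.157 = 0.3950.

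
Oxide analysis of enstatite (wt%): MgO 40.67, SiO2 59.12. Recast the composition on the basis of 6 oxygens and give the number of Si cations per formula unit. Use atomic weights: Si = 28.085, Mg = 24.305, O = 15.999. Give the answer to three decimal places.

1.983 Si apfu

MgO (M=40.304): mol = 1.00908; Mg = 1.00908, O = 1.00908.
SiO2 (M=60.083): mol = 0.98397; Si = 0.98397, O = 1.96794.
ΣO = 2.97702; factor = 6/ΣO = 2.01544.
Si apfu = 0.98397 × 2.01544 = 1.983.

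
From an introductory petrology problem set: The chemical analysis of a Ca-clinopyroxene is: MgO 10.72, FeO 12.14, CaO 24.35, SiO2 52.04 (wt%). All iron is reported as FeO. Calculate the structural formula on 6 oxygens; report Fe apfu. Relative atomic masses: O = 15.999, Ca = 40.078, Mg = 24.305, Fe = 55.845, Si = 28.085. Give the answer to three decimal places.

0.390 Fe apfu

MgO (M=40.304): mol = 0.26598; Mg = 0.26598, O = 0.26598.
FeO (M=71.844): mol = 0.16898; Fe = 0.16898, O = 0.16898.
CaO (M=56.077): mol = 0.43422; Ca = 0.43422, O = 0.43422.
SiO2 (M=60.083): mol = 0.86614; Si = 0.86614, O = 1.73228.
ΣO = 2.60146; factor = 6/ΣO = 2.30640.
Fe apfu = 0.16898 × 2.30640 = 0.390.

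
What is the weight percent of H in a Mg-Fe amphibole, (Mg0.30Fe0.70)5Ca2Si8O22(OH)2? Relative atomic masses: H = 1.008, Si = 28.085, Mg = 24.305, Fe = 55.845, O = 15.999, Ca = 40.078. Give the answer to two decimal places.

0.22 mass %

Formula mass = 1.50*24.305 + 3.50*55.845 + 2*40.078 + 8*28.085 + 24*15.999 + 2*1.008 = 922.743 g/mol, of which 2.016 g is H.
So H makes up 2.016/922.743 = 0.0022 of the mass, i.e. 0.22%.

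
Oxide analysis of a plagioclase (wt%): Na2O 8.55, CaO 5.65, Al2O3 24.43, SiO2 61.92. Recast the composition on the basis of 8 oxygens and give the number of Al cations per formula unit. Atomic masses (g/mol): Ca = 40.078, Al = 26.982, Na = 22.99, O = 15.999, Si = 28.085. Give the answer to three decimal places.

Na2O: 8.55/61.979 = 0.13795 mol → 0.27590 mol Na, 0.13795 mol O.
CaO: 5.65/56.077 = 0.10075 mol → 0.10075 mol Ca, 0.10075 mol O.
Al2O3: 24.43/101.961 = 0.23960 mol → 0.47920 mol Al, 0.71880 mol O.
SiO2: 61.92/60.083 = 1.03057 mol → 1.03057 mol Si, 2.06114 mol O.
Total oxygen = 3.01864 mol. Normalization factor = 8/3.01864 = 2.65020.
Al per 8 O = 0.47920 × 2.65020 = 1.270.

1.270 Al apfu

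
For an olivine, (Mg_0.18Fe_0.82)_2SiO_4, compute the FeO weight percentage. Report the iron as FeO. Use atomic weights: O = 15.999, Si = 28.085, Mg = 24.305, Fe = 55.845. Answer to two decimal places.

Molar mass of (Mg_0.18Fe_0.82)_2SiO_4 = 0.36*24.305 + 1.64*55.845 + 1*28.085 + 4*15.999 = 192.417 g/mol.
Each formula unit contains 1.64 Fe, equivalent to 1.64/1 = 1.6400 mol FeO.
M(FeO) = 1×55.845 + 1×15.999 = 71.844 g/mol.
Mass of FeO per formula unit = 1.6400 × 71.844 = 117.824 g.
FeO wt% = 117.824 / 192.417 × 100 = 61.23%.

61.23 wt%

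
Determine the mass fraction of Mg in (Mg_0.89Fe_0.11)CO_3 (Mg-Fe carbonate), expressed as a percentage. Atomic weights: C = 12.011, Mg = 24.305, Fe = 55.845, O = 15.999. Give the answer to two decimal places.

Molar mass of (Mg_0.89Fe_0.11)CO_3: 0.89·24.305 + 0.11·55.845 + 1·12.011 + 3·15.999 = 87.782 g/mol.
Mass of Mg per formula unit: 0.89 × 24.305 = 21.631 g.
Weight fraction Mg = 21.631 / 87.782 = 0.2464.

24.64 weight percent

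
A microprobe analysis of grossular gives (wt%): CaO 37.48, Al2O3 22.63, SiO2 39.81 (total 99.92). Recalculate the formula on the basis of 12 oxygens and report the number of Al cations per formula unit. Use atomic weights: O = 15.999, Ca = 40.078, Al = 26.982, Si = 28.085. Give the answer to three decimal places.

2.003 Al apfu

CaO (M=56.077): mol = 0.66837; Ca = 0.66837, O = 0.66837.
Al2O3 (M=101.961): mol = 0.22195; Al = 0.44390, O = 0.66585.
SiO2 (M=60.083): mol = 0.66258; Si = 0.66258, O = 1.32516.
ΣO = 2.65938; factor = 12/ΣO = 4.51233.
Al apfu = 0.44390 × 4.51233 = 2.003.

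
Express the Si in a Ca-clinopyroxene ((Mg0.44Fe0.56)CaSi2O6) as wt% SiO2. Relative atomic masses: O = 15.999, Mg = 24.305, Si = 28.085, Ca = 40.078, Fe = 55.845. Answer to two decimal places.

Molar mass of (Mg0.44Fe0.56)CaSi2O6 = 0.44·24.305 + 0.56·55.845 + 1·40.078 + 2·28.085 + 6·15.999 = 234.209 g/mol.
Each formula unit contains 2 Si, equivalent to 2/1 = 2.0000 mol SiO2.
M(SiO2) = 1×28.085 + 2×15.999 = 60.083 g/mol.
Mass of SiO2 per formula unit = 2.0000 × 60.083 = 120.166 g.
SiO2 wt% = 120.166 / 234.209 × 100 = 51.31%.

51.31 wt%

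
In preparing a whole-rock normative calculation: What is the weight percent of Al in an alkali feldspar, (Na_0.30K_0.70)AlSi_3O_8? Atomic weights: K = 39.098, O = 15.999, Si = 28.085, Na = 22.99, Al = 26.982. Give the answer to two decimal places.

Formula mass = 0.30·22.99 + 0.70·39.098 + 1·26.982 + 3·28.085 + 8·15.999 = 273.495 g/mol, of which 26.982 g is Al.
So Al makes up 26.982/273.495 = 0.0987 of the mass, i.e. 9.87%.

9.87 mass %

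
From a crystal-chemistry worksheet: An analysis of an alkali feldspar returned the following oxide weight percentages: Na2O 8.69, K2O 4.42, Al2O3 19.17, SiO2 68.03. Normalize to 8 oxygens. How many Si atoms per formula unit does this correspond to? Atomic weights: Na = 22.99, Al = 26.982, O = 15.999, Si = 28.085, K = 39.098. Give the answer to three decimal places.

8.69 wt% Na2O ÷ 61.979 g/mol = 0.14021 mol, giving 0.28042 Na and 0.14021 O.
4.42 wt% K2O ÷ 94.195 g/mol = 0.04692 mol, giving 0.09384 K and 0.04692 O.
19.17 wt% Al2O3 ÷ 101.961 g/mol = 0.18801 mol, giving 0.37602 Al and 0.56403 O.
68.03 wt% SiO2 ÷ 60.083 g/mol = 1.13227 mol, giving 1.13227 Si and 2.26454 O.
Oxygen sums to 3.01570; scaling by 8/3.01570 = 2.65278 puts the formula on 8 O.
Si: 1.13227 × 2.65278 = 3.004 atoms per formula unit.

3.004 Si apfu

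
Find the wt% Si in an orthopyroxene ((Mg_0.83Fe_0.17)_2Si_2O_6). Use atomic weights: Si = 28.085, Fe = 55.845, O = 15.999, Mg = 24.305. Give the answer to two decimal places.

M((Mg_0.83Fe_0.17)_2Si_2O_6) = 211.498 g/mol.
Si contributes 2 × 28.085 = 56.170 g per mole.
56.170/211.498 = 0.2656 → 26.56%.

26.56 mass %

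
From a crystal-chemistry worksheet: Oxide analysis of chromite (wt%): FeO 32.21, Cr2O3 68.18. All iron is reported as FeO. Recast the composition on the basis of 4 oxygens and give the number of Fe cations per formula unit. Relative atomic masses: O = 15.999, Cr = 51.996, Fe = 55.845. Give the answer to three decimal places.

FeO (M=71.844): mol = 0.44833; Fe = 0.44833, O = 0.44833.
Cr2O3 (M=151.989): mol = 0.44859; Cr = 0.89718, O = 1.34577.
ΣO = 1.79410; factor = 4/ΣO = 2.22953.
Fe apfu = 0.44833 × 2.22953 = 1.000.

1.000 Fe apfu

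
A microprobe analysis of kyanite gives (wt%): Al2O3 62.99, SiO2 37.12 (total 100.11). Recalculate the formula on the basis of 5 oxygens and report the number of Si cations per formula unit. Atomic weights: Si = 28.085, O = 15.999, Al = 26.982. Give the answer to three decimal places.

1.000 Si apfu

Al2O3 (M=101.961): mol = 0.61779; Al = 1.23558, O = 1.85337.
SiO2 (M=60.083): mol = 0.61781; Si = 0.61781, O = 1.23562.
ΣO = 3.08899; factor = 5/ΣO = 1.61865.
Si apfu = 0.61781 × 1.61865 = 1.000.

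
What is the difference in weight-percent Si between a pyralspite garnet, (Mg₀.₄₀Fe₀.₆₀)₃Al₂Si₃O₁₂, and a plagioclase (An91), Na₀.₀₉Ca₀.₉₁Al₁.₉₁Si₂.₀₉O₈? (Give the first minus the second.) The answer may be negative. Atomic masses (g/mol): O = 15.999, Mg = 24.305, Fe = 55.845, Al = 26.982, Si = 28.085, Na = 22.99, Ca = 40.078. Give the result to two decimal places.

-2.89 percentage points

First mineral: 84.255 g Si in 459.894 g formula = 18.32 wt% Si.
Second mineral: 58.698 g Si in 276.765 g formula = 21.21 wt% Si.
18.32% − 21.21% gives a difference of -2.89 percentage points.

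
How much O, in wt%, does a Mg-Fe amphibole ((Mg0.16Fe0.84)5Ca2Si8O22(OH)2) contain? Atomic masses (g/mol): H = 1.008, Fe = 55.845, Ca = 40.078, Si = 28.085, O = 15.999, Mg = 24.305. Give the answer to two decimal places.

M((Mg0.16Fe0.84)5Ca2Si8O22(OH)2) = 944.821 g/mol.
O contributes 24 × 15.999 = 383.976 g per mole.
383.976/944.821 = 0.4064 → 40.64%.

40.64 wt%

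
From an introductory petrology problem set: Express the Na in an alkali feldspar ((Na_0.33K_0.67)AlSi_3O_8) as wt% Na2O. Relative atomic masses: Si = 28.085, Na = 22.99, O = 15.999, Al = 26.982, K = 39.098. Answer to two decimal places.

M((Na_0.33K_0.67)AlSi_3O_8) = 273.011 g/mol; M(Na2O) = 61.979 g/mol.
Moles Na2O per formula unit = 0.33 Na ÷ 2 = 0.1650.
Na2O fraction = (0.1650 × 61.979) / 273.011 = 10.227/273.011 = 0.0375.

3.75 wt%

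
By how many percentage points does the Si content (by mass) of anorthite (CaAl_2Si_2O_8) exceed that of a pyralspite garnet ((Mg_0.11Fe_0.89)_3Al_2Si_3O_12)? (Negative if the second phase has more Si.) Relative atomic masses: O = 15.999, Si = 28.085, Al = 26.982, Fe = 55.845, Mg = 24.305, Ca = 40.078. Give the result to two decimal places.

First mineral: 56.170 g Si in 278.204 g formula = 20.19 wt% Si.
Second mineral: 84.255 g Si in 487.334 g formula = 17.29 wt% Si.
20.19% − 17.29% gives a difference of 2.90 percentage points.

2.90 percentage points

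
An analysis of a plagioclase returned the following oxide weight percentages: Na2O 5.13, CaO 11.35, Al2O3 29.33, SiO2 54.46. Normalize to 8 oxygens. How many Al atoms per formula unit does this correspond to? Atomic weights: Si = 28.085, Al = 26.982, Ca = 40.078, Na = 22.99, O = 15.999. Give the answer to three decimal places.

5.13 wt% Na2O ÷ 61.979 g/mol = 0.08277 mol, giving 0.16554 Na and 0.08277 O.
11.35 wt% CaO ÷ 56.077 g/mol = 0.20240 mol, giving 0.20240 Ca and 0.20240 O.
29.33 wt% Al2O3 ÷ 101.961 g/mol = 0.28766 mol, giving 0.57532 Al and 0.86298 O.
54.46 wt% SiO2 ÷ 60.083 g/mol = 0.90641 mol, giving 0.90641 Si and 1.81282 O.
Oxygen sums to 2.96097; scaling by 8/2.96097 = 2.70182 puts the formula on 8 O.
Al: 0.57532 × 2.70182 = 1.554 atoms per formula unit.

1.554 Al apfu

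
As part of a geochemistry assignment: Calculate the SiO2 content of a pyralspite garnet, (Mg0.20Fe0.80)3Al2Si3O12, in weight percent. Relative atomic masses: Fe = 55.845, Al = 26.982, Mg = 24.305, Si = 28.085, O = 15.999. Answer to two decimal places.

Formula mass = 478.818 g/mol.
3 Si → 3.0000 mol SiO2 per formula unit; M(SiO2) = 60.083, so SiO2 mass = 180.249 g.
180.249/478.818 × 100 = 37.64 wt%.

37.64 wt%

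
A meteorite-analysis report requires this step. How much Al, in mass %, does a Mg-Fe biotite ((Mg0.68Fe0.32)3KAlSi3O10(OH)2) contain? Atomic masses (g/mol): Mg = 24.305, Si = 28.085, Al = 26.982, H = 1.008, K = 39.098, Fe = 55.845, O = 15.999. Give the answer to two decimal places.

6.03 mass %

Formula mass = 2.04×24.305 + 0.96×55.845 + 1×39.098 + 1×26.982 + 3×28.085 + 12×15.999 + 2×1.008 = 447.532 g/mol, of which 26.982 g is Al.
So Al makes up 26.982/447.532 = 0.0603 of the mass, i.e. 6.03%.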